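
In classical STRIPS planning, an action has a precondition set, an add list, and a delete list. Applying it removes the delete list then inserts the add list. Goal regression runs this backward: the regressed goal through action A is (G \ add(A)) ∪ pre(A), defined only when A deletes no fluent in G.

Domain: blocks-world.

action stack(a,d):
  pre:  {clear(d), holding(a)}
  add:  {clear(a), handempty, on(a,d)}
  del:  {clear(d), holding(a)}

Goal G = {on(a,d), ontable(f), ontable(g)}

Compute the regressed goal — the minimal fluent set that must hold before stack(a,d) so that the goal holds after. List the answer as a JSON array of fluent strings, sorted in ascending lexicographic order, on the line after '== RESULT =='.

Compute (G \ add) ∪ pre:
  G ∩ del = {}  (empty — regression defined)
  G \ add = {on(a,d), ontable(f), ontable(g)} \ {clear(a), handempty, on(a,d)} = {ontable(f), ontable(g)}
  ∪ pre   = {ontable(f), ontable(g)} ∪ {clear(d), holding(a)}
          = {clear(d), holding(a), ontable(f), ontable(g)}

== RESULT ==
["clear(d)", "holding(a)", "ontable(f)", "ontable(g)"]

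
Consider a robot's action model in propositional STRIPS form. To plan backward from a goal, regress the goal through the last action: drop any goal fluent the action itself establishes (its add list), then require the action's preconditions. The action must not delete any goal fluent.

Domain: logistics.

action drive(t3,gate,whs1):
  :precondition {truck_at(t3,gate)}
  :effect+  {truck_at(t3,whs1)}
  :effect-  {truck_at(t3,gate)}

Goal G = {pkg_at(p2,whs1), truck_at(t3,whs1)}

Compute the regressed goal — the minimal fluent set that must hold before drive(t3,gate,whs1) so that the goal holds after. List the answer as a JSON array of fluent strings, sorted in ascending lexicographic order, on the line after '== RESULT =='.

Regress:
  G ∩ del = {}  (empty — regression defined)
  G \ add = {pkg_at(p2,whs1), truck_at(t3,whs1)} \ {truck_at(t3,whs1)} = {pkg_at(p2,whs1)}
  ∪ pre   = {pkg_at(p2,whs1)} ∪ {truck_at(t3,gate)}
          = {pkg_at(p2,whs1), truck_at(t3,gate)}

== RESULT ==
["pkg_at(p2,whs1)", "truck_at(t3,gate)"]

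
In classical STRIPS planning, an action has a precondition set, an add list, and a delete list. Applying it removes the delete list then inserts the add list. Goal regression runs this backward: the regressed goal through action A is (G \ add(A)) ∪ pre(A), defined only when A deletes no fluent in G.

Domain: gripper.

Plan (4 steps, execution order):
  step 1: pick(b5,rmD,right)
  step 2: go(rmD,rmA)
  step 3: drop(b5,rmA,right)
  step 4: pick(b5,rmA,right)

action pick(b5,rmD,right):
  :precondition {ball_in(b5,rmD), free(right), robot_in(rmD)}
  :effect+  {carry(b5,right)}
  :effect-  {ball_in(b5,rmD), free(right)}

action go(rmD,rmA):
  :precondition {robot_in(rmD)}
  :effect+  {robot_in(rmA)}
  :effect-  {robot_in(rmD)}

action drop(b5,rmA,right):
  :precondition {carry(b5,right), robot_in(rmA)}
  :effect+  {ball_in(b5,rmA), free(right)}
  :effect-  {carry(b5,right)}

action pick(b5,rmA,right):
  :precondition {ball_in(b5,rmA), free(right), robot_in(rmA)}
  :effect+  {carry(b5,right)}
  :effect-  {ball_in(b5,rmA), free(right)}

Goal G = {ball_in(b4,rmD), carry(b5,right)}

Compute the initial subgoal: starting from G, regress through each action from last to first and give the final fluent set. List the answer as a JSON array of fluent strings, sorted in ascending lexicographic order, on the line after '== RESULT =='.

Work backward from the goal:
  through step 4 (pick(b5,rmA,right)): drop {carry(b5,right)}, keep {ball_in(b4,rmD)}, require {ball_in(b5,rmA), free(right), robot_in(rmA)}
    → {ball_in(b4,rmD), ball_in(b5,rmA), free(right), robot_in(rmA)}
  through step 3 (drop(b5,rmA,right)): drop {ball_in(b5,rmA), free(right)}, keep {ball_in(b4,rmD), robot_in(rmA)}, require {carry(b5,right), robot_in(rmA)}
    → {ball_in(b4,rmD), carry(b5,right), robot_in(rmA)}
  through step 2 (go(rmD,rmA)): drop {robot_in(rmA)}, keep {ball_in(b4,rmD), carry(b5,right)}, require {robot_in(rmD)}
    → {ball_in(b4,rmD), carry(b5,right), robot_in(rmD)}
  through step 1 (pick(b5,rmD,right)): drop {carry(b5,right)}, keep {ball_in(b4,rmD), robot_in(rmD)}, require {ball_in(b5,rmD), free(right), robot_in(rmD)}
    → {ball_in(b4,rmD), ball_in(b5,rmD), free(right), robot_in(rmD)}

== RESULT ==
["ball_in(b4,rmD)", "ball_in(b5,rmD)", "free(right)", "robot_in(rmD)"]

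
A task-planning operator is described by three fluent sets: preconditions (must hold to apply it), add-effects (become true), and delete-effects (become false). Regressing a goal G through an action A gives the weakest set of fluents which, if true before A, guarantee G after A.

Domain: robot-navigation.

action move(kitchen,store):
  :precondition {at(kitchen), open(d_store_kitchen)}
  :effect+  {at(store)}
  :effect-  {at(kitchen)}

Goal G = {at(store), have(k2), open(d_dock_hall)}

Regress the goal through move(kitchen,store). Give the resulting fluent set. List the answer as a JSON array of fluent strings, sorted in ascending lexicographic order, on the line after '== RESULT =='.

Regress:
  G ∩ del = {}  (empty — regression defined)
  G \ add = {at(store), have(k2), open(d_dock_hall)} \ {at(store)} = {have(k2), open(d_dock_hall)}
  ∪ pre   = {have(k2), open(d_dock_hall)} ∪ {at(kitchen), open(d_store_kitchen)}
          = {at(kitchen), have(k2), open(d_dock_hall), open(d_store_kitchen)}

== RESULT ==
["at(kitchen)", "have(k2)", "open(d_dock_hall)", "open(d_store_kitchen)"]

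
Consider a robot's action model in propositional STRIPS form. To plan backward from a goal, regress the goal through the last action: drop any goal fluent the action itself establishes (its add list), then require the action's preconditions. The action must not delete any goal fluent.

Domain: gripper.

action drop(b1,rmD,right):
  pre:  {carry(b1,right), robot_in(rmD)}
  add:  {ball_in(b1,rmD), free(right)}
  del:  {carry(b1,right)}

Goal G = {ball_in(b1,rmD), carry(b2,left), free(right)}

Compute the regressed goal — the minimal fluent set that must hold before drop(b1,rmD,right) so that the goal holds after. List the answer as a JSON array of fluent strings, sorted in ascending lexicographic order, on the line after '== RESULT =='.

Regress:
  G ∩ del = {}  (empty — regression defined)
  G \ add = {ball_in(b1,rmD), carry(b2,left), free(right)} \ {ball_in(b1,rmD), free(right)} = {carry(b2,left)}
  ∪ pre   = {carry(b2,left)} ∪ {carry(b1,right), robot_in(rmD)}
          = {carry(b1,right), carry(b2,left), robot_in(rmD)}

== RESULT ==
["carry(b1,right)", "carry(b2,left)", "robot_in(rmD)"]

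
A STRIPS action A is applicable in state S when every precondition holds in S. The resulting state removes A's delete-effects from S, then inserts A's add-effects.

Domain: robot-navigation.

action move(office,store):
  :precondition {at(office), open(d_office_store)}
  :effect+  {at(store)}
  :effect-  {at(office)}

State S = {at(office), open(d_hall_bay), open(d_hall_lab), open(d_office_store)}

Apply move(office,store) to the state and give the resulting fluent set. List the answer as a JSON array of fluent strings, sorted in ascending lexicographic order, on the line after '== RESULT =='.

Compute (S \ del) ∪ add:
  pre ⊆ S: {at(office), open(d_office_store)} ⊆ S  — applicable
  S \ del = {open(d_hall_bay), open(d_hall_lab), open(d_office_store)}
  ∪ add   = {at(store), open(d_hall_bay), open(d_hall_lab), open(d_office_store)}

== RESULT ==
["at(store)", "open(d_hall_bay)", "open(d_hall_lab)", "open(d_office_store)"]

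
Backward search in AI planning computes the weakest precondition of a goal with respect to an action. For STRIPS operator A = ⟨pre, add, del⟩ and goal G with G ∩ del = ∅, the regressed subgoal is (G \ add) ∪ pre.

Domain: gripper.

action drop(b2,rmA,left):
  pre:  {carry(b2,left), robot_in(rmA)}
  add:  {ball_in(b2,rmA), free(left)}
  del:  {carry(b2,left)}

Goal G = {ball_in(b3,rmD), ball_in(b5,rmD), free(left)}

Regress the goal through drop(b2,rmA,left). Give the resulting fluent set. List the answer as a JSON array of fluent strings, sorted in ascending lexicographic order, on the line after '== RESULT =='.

Regress:
  G ∩ del = {}  (empty — regression defined)
  G \ add = {ball_in(b3,rmD), ball_in(b5,rmD), free(left)} \ {ball_in(b2,rmA), free(left)} = {ball_in(b3,rmD), ball_in(b5,rmD)}
  ∪ pre   = {ball_in(b3,rmD), ball_in(b5,rmD)} ∪ {carry(b2,left), robot_in(rmA)}
          = {ball_in(b3,rmD), ball_in(b5,rmD), carry(b2,left), robot_in(rmA)}

== RESULT ==
["ball_in(b3,rmD)", "ball_in(b5,rmD)", "carry(b2,left)", "robot_in(rmA)"]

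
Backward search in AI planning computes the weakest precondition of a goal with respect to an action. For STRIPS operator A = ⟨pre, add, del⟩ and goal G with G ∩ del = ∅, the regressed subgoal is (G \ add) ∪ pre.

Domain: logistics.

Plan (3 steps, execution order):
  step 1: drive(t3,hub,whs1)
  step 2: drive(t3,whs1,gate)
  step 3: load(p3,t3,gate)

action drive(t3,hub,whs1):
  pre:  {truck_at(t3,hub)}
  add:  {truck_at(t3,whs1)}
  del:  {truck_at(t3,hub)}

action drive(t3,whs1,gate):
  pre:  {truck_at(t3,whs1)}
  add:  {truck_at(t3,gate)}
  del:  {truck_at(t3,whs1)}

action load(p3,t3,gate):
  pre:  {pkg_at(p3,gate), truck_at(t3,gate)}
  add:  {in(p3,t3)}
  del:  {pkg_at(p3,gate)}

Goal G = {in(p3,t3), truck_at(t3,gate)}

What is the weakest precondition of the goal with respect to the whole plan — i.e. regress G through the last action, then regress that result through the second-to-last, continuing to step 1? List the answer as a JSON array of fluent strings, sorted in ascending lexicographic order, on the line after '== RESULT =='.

Regress step by step:
  through step 3 (load(p3,t3,gate)): drop {in(p3,t3)}, keep {truck_at(t3,gate)}, require {pkg_at(p3,gate), truck_at(t3,gate)}
    → {pkg_at(p3,gate), truck_at(t3,gate)}
  through step 2 (drive(t3,whs1,gate)): drop {truck_at(t3,gate)}, keep {pkg_at(p3,gate)}, require {truck_at(t3,whs1)}
    → {pkg_at(p3,gate), truck_at(t3,whs1)}
  through step 1 (drive(t3,hub,whs1)): drop {truck_at(t3,whs1)}, keep {pkg_at(p3,gate)}, require {truck_at(t3,hub)}
    → {pkg_at(p3,gate), truck_at(t3,hub)}

== RESULT ==
["pkg_at(p3,gate)", "truck_at(t3,hub)"]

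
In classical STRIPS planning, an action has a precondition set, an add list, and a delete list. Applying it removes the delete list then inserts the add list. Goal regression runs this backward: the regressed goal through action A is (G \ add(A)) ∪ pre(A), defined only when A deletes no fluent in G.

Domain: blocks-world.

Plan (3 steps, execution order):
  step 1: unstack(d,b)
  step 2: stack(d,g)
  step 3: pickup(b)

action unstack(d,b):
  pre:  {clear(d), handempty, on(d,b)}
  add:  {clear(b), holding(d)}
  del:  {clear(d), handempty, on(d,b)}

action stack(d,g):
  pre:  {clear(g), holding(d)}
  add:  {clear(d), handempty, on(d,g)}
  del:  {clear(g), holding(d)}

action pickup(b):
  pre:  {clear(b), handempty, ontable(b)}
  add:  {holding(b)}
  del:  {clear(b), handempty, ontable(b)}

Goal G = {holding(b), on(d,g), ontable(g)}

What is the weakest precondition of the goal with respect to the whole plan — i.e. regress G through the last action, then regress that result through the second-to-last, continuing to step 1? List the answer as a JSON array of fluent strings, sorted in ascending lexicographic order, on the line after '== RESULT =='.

Regress step by step:
  through step 3 (pickup(b)): drop {holding(b)}, keep {on(d,g), ontable(g)}, require {clear(b), handempty, ontable(b)}
    → {clear(b), handempty, on(d,g), ontable(b), ontable(g)}
  through step 2 (stack(d,g)): drop {handempty, on(d,g)}, keep {clear(b), ontable(b), ontable(g)}, require {clear(g), holding(d)}
    → {clear(b), clear(g), holding(d), ontable(b), ontable(g)}
  through step 1 (unstack(d,b)): drop {clear(b), holding(d)}, keep {clear(g), ontable(b), ontable(g)}, require {clear(d), handempty, on(d,b)}
    → {clear(d), clear(g), handempty, on(d,b), ontable(b), ontable(g)}

== RESULT ==
["clear(d)", "clear(g)", "handempty", "on(d,b)", "ontable(b)", "ontable(g)"]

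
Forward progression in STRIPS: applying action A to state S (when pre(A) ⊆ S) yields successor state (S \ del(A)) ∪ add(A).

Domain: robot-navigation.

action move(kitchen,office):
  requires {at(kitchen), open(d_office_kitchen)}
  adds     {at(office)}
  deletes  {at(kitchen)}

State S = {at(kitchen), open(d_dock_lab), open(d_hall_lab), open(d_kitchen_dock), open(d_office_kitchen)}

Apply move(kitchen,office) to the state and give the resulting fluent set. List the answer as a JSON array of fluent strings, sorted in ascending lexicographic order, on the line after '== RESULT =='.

Progress:
  pre ⊆ S: {at(kitchen), open(d_office_kitchen)} ⊆ S  — applicable
  S \ del = {open(d_dock_lab), open(d_hall_lab), open(d_kitchen_dock), open(d_office_kitchen)}
  ∪ add   = {at(office), open(d_dock_lab), open(d_hall_lab), open(d_kitchen_dock), open(d_office_kitchen)}

== RESULT ==
["at(office)", "open(d_dock_lab)", "open(d_hall_lab)", "open(d_kitchen_dock)", "open(d_office_kitchen)"]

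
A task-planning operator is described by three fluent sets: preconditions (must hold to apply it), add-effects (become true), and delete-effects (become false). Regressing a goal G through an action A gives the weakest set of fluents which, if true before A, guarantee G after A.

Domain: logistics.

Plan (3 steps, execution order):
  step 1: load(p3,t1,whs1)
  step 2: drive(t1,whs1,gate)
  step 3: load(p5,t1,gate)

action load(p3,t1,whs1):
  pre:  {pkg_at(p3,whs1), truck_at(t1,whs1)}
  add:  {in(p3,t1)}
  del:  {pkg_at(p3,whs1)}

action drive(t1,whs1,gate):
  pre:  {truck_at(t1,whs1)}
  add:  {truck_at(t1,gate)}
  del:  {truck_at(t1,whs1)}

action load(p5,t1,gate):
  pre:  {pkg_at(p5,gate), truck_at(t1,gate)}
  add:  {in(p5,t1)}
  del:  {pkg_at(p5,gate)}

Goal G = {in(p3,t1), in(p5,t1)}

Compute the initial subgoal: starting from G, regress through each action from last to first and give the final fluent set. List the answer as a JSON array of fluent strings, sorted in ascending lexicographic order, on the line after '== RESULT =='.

Work backward from the goal:
  through step 3 (load(p5,t1,gate)): drop {in(p5,t1)}, keep {in(p3,t1)}, require {pkg_at(p5,gate), truck_at(t1,gate)}
    → {in(p3,t1), pkg_at(p5,gate), truck_at(t1,gate)}
  through step 2 (drive(t1,whs1,gate)): drop {truck_at(t1,gate)}, keep {in(p3,t1), pkg_at(p5,gate)}, require {truck_at(t1,whs1)}
    → {in(p3,t1), pkg_at(p5,gate), truck_at(t1,whs1)}
  through step 1 (load(p3,t1,whs1)): drop {in(p3,t1)}, keep {pkg_at(p5,gate), truck_at(t1,whs1)}, require {pkg_at(p3,whs1), truck_at(t1,whs1)}
    → {pkg_at(p3,whs1), pkg_at(p5,gate), truck_at(t1,whs1)}

== RESULT ==
["pkg_at(p3,whs1)", "pkg_at(p5,gate)", "truck_at(t1,whs1)"]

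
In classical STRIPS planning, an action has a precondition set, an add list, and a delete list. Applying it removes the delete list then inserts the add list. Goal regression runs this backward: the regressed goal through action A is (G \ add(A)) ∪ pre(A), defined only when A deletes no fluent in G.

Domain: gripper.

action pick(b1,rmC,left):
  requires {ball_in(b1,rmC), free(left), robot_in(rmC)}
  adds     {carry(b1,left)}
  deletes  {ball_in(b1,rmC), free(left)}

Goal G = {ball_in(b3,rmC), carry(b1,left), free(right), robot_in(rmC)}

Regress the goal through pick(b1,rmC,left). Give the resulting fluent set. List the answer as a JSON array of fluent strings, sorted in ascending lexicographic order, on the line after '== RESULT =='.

Compute (G \ add) ∪ pre:
  G ∩ del = {}  (empty — regression defined)
  G \ add = {ball_in(b3,rmC), carry(b1,left), free(right), robot_in(rmC)} \ {carry(b1,left)} = {ball_in(b3,rmC), free(right), robot_in(rmC)}
  ∪ pre   = {ball_in(b3,rmC), free(right), robot_in(rmC)} ∪ {ball_in(b1,rmC), free(left), robot_in(rmC)}
          = {ball_in(b1,rmC), ball_in(b3,rmC), free(left), free(right), robot_in(rmC)}

== RESULT ==
["ball_in(b1,rmC)", "ball_in(b3,rmC)", "free(left)", "free(right)", "robot_in(rmC)"]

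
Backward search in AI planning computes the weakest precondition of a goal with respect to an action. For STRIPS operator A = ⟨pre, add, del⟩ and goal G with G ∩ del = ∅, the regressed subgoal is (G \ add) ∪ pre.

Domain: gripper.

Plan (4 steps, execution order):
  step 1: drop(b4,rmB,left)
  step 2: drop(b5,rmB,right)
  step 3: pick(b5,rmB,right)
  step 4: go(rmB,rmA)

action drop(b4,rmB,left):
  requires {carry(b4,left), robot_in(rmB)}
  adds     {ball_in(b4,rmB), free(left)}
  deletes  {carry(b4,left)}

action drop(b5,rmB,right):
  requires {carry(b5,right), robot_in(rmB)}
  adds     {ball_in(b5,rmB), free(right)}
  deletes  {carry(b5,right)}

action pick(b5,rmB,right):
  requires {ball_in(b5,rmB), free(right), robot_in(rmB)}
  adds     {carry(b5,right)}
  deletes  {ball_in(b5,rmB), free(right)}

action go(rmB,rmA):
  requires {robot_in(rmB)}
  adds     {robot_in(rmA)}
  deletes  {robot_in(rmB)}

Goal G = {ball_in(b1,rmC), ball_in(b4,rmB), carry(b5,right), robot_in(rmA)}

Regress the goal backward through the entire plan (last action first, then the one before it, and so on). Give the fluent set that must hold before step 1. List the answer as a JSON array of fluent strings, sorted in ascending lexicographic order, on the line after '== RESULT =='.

Regress step by step:
  through step 4 (go(rmB,rmA)): drop {robot_in(rmA)}, keep {ball_in(b1,rmC), ball_in(b4,rmB), carry(b5,right)}, require {robot_in(rmB)}
    → {ball_in(b1,rmC), ball_in(b4,rmB), carry(b5,right), robot_in(rmB)}
  through step 3 (pick(b5,rmB,right)): drop {carry(b5,right)}, keep {ball_in(b1,rmC), ball_in(b4,rmB), robot_in(rmB)}, require {ball_in(b5,rmB), free(right), robot_in(rmB)}
    → {ball_in(b1,rmC), ball_in(b4,rmB), ball_in(b5,rmB), free(right), robot_in(rmB)}
  through step 2 (drop(b5,rmB,right)): drop {ball_in(b5,rmB), free(right)}, keep {ball_in(b1,rmC), ball_in(b4,rmB), robot_in(rmB)}, require {carry(b5,right), robot_in(rmB)}
    → {ball_in(b1,rmC), ball_in(b4,rmB), carry(b5,right), robot_in(rmB)}
  through step 1 (drop(b4,rmB,left)): drop {ball_in(b4,rmB)}, keep {ball_in(b1,rmC), carry(b5,right), robot_in(rmB)}, require {carry(b4,left), robot_in(rmB)}
    → {ball_in(b1,rmC), carry(b4,left), carry(b5,right), robot_in(rmB)}

== RESULT ==
["ball_in(b1,rmC)", "carry(b4,left)", "carry(b5,right)", "robot_in(rmB)"]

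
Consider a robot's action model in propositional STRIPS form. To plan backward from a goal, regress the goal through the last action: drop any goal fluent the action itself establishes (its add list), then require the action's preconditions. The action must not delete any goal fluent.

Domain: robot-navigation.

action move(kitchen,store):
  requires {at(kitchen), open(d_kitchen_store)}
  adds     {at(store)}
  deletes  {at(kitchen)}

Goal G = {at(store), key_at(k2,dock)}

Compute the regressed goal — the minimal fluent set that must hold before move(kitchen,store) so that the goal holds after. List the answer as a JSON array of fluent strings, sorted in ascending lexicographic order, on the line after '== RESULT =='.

Compute (G \ add) ∪ pre:
  G ∩ del = {}  (empty — regression defined)
  G \ add = {at(store), key_at(k2,dock)} \ {at(store)} = {key_at(k2,dock)}
  ∪ pre   = {key_at(k2,dock)} ∪ {at(kitchen), open(d_kitchen_store)}
          = {at(kitchen), key_at(k2,dock), open(d_kitchen_store)}

== RESULT ==
["at(kitchen)", "key_at(k2,dock)", "open(d_kitchen_store)"]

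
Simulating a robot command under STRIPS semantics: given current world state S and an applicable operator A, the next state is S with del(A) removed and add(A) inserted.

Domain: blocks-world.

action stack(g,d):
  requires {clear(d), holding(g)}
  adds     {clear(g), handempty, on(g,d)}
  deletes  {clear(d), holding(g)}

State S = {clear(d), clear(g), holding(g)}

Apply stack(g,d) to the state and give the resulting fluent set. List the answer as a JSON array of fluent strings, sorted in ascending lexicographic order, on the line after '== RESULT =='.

Progress:
  pre ⊆ S: {clear(d), holding(g)} ⊆ S  — applicable
  S \ del = {clear(g)}
  ∪ add   = {clear(g), handempty, on(g,d)}

== RESULT ==
["clear(g)", "handempty", "on(g,d)"]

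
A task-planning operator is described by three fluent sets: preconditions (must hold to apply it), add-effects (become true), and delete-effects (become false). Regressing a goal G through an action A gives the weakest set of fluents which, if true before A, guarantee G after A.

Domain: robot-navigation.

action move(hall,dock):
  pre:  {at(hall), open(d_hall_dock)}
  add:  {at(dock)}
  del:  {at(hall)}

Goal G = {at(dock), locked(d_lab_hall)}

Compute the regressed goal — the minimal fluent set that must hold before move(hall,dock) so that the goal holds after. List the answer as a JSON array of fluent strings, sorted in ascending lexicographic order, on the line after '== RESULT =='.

Compute (G \ add) ∪ pre:
  G ∩ del = {}  (empty — regression defined)
  G \ add = {at(dock), locked(d_lab_hall)} \ {at(dock)} = {locked(d_lab_hall)}
  ∪ pre   = {locked(d_lab_hall)} ∪ {at(hall), open(d_hall_dock)}
          = {at(hall), locked(d_lab_hall), open(d_hall_dock)}

== RESULT ==
["at(hall)", "locked(d_lab_hall)", "open(d_hall_dock)"]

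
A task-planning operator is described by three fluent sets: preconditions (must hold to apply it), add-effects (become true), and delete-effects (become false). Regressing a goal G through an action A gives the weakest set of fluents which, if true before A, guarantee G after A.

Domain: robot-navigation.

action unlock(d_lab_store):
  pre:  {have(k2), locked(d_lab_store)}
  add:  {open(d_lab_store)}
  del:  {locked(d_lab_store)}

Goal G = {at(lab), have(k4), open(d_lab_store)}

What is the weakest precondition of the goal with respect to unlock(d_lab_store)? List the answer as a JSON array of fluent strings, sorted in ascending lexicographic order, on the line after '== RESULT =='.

Regress:
  G ∩ del = {}  (empty — regression defined)
  G \ add = {at(lab), have(k4), open(d_lab_store)} \ {open(d_lab_store)} = {at(lab), have(k4)}
  ∪ pre   = {at(lab), have(k4)} ∪ {have(k2), locked(d_lab_store)}
          = {at(lab), have(k2), have(k4), locked(d_lab_store)}

== RESULT ==
["at(lab)", "have(k2)", "have(k4)", "locked(d_lab_store)"]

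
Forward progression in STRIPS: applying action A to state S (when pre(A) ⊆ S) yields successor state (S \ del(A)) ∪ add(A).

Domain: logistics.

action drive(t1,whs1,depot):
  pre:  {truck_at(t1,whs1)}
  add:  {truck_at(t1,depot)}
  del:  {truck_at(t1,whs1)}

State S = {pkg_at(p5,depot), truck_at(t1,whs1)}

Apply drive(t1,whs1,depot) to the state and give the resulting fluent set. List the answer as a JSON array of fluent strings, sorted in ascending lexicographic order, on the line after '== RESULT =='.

Progress:
  pre ⊆ S: {truck_at(t1,whs1)} ⊆ S  — applicable
  S \ del = {pkg_at(p5,depot)}
  ∪ add   = {pkg_at(p5,depot), truck_at(t1,depot)}

== RESULT ==
["pkg_at(p5,depot)", "truck_at(t1,depot)"]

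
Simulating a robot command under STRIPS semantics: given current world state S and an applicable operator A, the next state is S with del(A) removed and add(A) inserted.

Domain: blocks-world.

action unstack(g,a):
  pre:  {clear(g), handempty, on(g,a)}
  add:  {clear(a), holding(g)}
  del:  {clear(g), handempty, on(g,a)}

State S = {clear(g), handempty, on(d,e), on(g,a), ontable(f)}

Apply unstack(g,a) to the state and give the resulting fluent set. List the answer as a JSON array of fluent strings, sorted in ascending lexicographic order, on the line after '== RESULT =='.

Compute (S \ del) ∪ add:
  pre ⊆ S: {clear(g), handempty, on(g,a)} ⊆ S  — applicable
  S \ del = {on(d,e), ontable(f)}
  ∪ add   = {clear(a), holding(g), on(d,e), ontable(f)}

== RESULT ==
["clear(a)", "holding(g)", "on(d,e)", "ontable(f)"]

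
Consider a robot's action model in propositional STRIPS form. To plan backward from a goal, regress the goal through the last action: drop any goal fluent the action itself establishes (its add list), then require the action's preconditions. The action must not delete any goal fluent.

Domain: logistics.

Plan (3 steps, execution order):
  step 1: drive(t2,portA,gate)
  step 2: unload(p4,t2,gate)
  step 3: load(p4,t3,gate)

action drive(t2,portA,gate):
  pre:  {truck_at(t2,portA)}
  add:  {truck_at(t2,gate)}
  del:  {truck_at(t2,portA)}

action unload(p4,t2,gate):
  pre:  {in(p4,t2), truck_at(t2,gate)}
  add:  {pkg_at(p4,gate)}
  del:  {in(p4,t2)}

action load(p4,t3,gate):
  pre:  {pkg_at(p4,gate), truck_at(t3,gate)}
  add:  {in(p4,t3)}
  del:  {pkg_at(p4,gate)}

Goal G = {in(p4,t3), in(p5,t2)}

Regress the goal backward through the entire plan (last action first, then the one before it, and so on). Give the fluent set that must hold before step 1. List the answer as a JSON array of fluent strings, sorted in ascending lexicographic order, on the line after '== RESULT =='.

Regress step by step:
  through step 3 (load(p4,t3,gate)): drop {in(p4,t3)}, keep {in(p5,t2)}, require {pkg_at(p4,gate), truck_at(t3,gate)}
    → {in(p5,t2), pkg_at(p4,gate), truck_at(t3,gate)}
  through step 2 (unload(p4,t2,gate)): drop {pkg_at(p4,gate)}, keep {in(p5,t2), truck_at(t3,gate)}, require {in(p4,t2), truck_at(t2,gate)}
    → {in(p4,t2), in(p5,t2), truck_at(t2,gate), truck_at(t3,gate)}
  through step 1 (drive(t2,portA,gate)): drop {truck_at(t2,gate)}, keep {in(p4,t2), in(p5,t2), truck_at(t3,gate)}, require {truck_at(t2,portA)}
    → {in(p4,t2), in(p5,t2), truck_at(t2,portA), truck_at(t3,gate)}

== RESULT ==
["in(p4,t2)", "in(p5,t2)", "truck_at(t2,portA)", "truck_at(t3,gate)"]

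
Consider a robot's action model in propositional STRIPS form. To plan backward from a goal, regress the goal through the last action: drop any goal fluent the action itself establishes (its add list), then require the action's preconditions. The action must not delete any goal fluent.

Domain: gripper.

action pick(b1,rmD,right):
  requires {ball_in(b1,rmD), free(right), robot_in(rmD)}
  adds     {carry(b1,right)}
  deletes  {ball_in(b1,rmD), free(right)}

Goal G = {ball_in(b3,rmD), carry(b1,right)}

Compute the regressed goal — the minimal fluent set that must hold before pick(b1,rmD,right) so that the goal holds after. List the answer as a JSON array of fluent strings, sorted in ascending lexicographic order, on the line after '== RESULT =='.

Regress:
  G ∩ del = {}  (empty — regression defined)
  G \ add = {ball_in(b3,rmD), carry(b1,right)} \ {carry(b1,right)} = {ball_in(b3,rmD)}
  ∪ pre   = {ball_in(b3,rmD)} ∪ {ball_in(b1,rmD), free(right), robot_in(rmD)}
          = {ball_in(b1,rmD), ball_in(b3,rmD), free(right), robot_in(rmD)}

== RESULT ==
["ball_in(b1,rmD)", "ball_in(b3,rmD)", "free(right)", "robot_in(rmD)"]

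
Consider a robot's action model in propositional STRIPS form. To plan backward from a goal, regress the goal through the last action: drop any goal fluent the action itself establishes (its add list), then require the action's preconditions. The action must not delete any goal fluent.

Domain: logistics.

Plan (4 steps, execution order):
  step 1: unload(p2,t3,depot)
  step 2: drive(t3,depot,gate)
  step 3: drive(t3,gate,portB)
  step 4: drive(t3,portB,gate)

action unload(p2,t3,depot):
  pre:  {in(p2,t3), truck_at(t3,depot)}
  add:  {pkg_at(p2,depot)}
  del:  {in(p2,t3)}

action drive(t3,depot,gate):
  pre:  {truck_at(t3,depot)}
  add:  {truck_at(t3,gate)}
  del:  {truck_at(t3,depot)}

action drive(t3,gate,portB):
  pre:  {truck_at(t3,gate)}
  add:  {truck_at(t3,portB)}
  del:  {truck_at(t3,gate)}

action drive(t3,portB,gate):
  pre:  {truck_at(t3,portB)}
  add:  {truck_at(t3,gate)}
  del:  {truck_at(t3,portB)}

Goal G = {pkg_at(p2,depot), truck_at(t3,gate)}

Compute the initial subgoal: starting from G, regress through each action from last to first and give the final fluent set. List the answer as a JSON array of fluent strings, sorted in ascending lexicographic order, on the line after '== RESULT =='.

Regress step by step:
  through step 4 (drive(t3,portB,gate)): drop {truck_at(t3,gate)}, keep {pkg_at(p2,depot)}, require {truck_at(t3,portB)}
    → {pkg_at(p2,depot), truck_at(t3,portB)}
  through step 3 (drive(t3,gate,portB)): drop {truck_at(t3,portB)}, keep {pkg_at(p2,depot)}, require {truck_at(t3,gate)}
    → {pkg_at(p2,depot), truck_at(t3,gate)}
  through step 2 (drive(t3,depot,gate)): drop {truck_at(t3,gate)}, keep {pkg_at(p2,depot)}, require {truck_at(t3,depot)}
    → {pkg_at(p2,depot), truck_at(t3,depot)}
  through step 1 (unload(p2,t3,depot)): drop {pkg_at(p2,depot)}, keep {truck_at(t3,depot)}, require {in(p2,t3), truck_at(t3,depot)}
    → {in(p2,t3), truck_at(t3,depot)}

== RESULT ==
["in(p2,t3)", "truck_at(t3,depot)"]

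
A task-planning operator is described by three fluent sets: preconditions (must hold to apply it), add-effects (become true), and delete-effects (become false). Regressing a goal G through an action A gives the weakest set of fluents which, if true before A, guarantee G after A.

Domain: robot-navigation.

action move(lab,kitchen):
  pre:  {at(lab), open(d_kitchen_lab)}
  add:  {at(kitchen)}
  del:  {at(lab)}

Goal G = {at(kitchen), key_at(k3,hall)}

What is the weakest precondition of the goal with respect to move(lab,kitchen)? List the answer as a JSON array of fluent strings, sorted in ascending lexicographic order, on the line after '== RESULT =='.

Regress:
  G ∩ del = {}  (empty — regression defined)
  G \ add = {at(kitchen), key_at(k3,hall)} \ {at(kitchen)} = {key_at(k3,hall)}
  ∪ pre   = {key_at(k3,hall)} ∪ {at(lab), open(d_kitchen_lab)}
          = {at(lab), key_at(k3,hall), open(d_kitchen_lab)}

== RESULT ==
["at(lab)", "key_at(k3,hall)", "open(d_kitchen_lab)"]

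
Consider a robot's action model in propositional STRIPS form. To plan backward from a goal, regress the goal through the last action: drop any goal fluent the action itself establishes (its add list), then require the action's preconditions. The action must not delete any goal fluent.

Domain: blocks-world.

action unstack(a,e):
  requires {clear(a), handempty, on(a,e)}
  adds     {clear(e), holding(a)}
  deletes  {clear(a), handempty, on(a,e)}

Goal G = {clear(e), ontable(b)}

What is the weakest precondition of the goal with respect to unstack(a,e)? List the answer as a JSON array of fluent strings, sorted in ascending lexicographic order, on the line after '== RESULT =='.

Regress:
  G ∩ del = {}  (empty — regression defined)
  G \ add = {clear(e), ontable(b)} \ {clear(e), holding(a)} = {ontable(b)}
  ∪ pre   = {ontable(b)} ∪ {clear(a), handempty, on(a,e)}
          = {clear(a), handempty, on(a,e), ontable(b)}

== RESULT ==
["clear(a)", "handempty", "on(a,e)", "ontable(b)"]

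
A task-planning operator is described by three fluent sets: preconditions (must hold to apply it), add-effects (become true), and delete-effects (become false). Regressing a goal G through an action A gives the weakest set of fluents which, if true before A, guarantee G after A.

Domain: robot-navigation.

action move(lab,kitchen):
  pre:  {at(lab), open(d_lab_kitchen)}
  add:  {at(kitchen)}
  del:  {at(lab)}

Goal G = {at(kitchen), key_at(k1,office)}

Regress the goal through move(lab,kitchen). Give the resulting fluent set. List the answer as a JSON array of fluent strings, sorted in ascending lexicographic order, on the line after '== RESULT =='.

Compute (G \ add) ∪ pre:
  G ∩ del = {}  (empty — regression defined)
  G \ add = {at(kitchen), key_at(k1,office)} \ {at(kitchen)} = {key_at(k1,office)}
  ∪ pre   = {key_at(k1,office)} ∪ {at(lab), open(d_lab_kitchen)}
          = {at(lab), key_at(k1,office), open(d_lab_kitchen)}

== RESULT ==
["at(lab)", "key_at(k1,office)", "open(d_lab_kitchen)"]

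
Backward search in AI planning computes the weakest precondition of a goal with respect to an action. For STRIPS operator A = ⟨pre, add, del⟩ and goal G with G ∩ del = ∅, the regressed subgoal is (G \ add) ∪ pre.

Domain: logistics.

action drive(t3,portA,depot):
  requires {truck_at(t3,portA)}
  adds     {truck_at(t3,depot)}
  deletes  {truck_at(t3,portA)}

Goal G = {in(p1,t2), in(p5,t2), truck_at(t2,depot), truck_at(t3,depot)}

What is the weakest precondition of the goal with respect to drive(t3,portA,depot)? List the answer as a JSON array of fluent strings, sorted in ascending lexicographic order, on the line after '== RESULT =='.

Regress:
  G ∩ del = {}  (empty — regression defined)
  G \ add = {in(p1,t2), in(p5,t2), truck_at(t2,depot), truck_at(t3,depot)} \ {truck_at(t3,depot)} = {in(p1,t2), in(p5,t2), truck_at(t2,depot)}
  ∪ pre   = {in(p1,t2), in(p5,t2), truck_at(t2,depot)} ∪ {truck_at(t3,portA)}
          = {in(p1,t2), in(p5,t2), truck_at(t2,depot), truck_at(t3,portA)}

== RESULT ==
["in(p1,t2)", "in(p5,t2)", "truck_at(t2,depot)", "truck_at(t3,portA)"]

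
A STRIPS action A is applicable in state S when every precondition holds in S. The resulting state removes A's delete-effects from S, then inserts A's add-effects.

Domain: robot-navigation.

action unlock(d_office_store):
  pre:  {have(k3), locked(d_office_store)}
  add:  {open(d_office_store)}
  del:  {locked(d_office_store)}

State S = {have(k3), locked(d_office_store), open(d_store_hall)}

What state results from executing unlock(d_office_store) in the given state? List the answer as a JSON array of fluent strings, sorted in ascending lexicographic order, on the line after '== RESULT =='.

Progress:
  pre ⊆ S: {have(k3), locked(d_office_store)} ⊆ S  — applicable
  S \ del = {have(k3), open(d_store_hall)}
  ∪ add   = {have(k3), open(d_office_store), open(d_store_hall)}

== RESULT ==
["have(k3)", "open(d_office_store)", "open(d_store_hall)"]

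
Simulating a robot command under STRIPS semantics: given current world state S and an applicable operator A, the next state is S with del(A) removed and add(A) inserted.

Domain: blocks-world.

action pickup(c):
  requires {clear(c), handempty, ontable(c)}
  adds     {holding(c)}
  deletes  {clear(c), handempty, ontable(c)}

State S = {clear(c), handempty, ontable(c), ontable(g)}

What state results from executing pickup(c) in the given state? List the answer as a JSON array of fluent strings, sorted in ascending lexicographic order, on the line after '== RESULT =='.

Compute (S \ del) ∪ add:
  pre ⊆ S: {clear(c), handempty, ontable(c)} ⊆ S  — applicable
  S \ del = {ontable(g)}
  ∪ add   = {holding(c), ontable(g)}

== RESULT ==
["holding(c)", "ontable(g)"]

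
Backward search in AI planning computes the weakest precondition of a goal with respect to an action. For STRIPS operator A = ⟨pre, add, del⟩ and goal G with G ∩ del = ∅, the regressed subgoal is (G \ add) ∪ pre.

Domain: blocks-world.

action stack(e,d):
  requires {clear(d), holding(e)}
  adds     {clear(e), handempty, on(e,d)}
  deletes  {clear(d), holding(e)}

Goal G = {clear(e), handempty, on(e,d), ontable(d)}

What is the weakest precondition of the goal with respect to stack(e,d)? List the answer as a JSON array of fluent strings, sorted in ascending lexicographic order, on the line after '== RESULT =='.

Compute (G \ add) ∪ pre:
  G ∩ del = {}  (empty — regression defined)
  G \ add = {clear(e), handempty, on(e,d), ontable(d)} \ {clear(e), handempty, on(e,d)} = {ontable(d)}
  ∪ pre   = {ontable(d)} ∪ {clear(d), holding(e)}
          = {clear(d), holding(e), ontable(d)}

== RESULT ==
["clear(d)", "holding(e)", "ontable(d)"]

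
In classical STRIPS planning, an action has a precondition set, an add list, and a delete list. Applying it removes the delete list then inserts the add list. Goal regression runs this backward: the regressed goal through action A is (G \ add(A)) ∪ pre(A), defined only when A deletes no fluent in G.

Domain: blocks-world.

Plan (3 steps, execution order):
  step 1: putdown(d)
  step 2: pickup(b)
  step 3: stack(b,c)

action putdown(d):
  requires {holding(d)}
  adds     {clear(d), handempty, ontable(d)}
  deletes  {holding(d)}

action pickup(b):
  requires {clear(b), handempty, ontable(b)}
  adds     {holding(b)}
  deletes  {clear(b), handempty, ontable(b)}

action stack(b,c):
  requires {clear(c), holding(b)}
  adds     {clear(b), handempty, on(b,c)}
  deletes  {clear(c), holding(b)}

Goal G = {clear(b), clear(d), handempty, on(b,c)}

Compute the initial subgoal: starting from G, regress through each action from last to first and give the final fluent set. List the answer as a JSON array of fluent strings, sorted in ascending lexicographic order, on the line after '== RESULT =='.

Regress step by step:
  through step 3 (stack(b,c)): drop {clear(b), handempty, on(b,c)}, keep {clear(d)}, require {clear(c), holding(b)}
    → {clear(c), clear(d), holding(b)}
  through step 2 (pickup(b)): drop {holding(b)}, keep {clear(c), clear(d)}, require {clear(b), handempty, ontable(b)}
    → {clear(b), clear(c), clear(d), handempty, ontable(b)}
  through step 1 (putdown(d)): drop {clear(d), handempty}, keep {clear(b), clear(c), ontable(b)}, require {holding(d)}
    → {clear(b), clear(c), holding(d), ontable(b)}

== RESULT ==
["clear(b)", "clear(c)", "holding(d)", "ontable(b)"]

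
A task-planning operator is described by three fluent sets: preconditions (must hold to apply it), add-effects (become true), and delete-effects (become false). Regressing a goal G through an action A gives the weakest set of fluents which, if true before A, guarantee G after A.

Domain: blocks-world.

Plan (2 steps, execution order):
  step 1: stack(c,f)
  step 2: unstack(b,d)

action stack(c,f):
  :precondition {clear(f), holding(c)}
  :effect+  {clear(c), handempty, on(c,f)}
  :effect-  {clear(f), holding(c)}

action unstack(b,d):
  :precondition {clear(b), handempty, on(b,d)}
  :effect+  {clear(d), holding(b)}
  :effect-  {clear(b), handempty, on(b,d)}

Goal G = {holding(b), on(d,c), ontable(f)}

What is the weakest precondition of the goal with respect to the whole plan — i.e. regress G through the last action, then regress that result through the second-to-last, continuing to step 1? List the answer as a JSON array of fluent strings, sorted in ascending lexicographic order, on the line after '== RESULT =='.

Work backward from the goal:
  through step 2 (unstack(b,d)): drop {holding(b)}, keep {on(d,c), ontable(f)}, require {clear(b), handempty, on(b,d)}
    → {clear(b), handempty, on(b,d), on(d,c), ontable(f)}
  through step 1 (stack(c,f)): drop {handempty}, keep {clear(b), on(b,d), on(d,c), ontable(f)}, require {clear(f), holding(c)}
    → {clear(b), clear(f), holding(c), on(b,d), on(d,c), ontable(f)}

== RESULT ==
["clear(b)", "clear(f)", "holding(c)", "on(b,d)", "on(d,c)", "ontable(f)"]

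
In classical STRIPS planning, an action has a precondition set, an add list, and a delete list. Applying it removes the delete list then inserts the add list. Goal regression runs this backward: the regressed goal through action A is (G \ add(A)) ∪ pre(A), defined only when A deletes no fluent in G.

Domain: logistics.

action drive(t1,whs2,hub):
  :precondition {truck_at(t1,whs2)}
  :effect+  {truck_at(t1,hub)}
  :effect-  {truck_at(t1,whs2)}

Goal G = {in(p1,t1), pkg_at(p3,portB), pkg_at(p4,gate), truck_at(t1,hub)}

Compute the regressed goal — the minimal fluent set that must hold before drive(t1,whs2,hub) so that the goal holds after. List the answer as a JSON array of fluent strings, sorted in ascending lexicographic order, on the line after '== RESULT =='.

Compute (G \ add) ∪ pre:
  G ∩ del = {}  (empty — regression defined)
  G \ add = {in(p1,t1), pkg_at(p3,portB), pkg_at(p4,gate), truck_at(t1,hub)} \ {truck_at(t1,hub)} = {in(p1,t1), pkg_at(p3,portB), pkg_at(p4,gate)}
  ∪ pre   = {in(p1,t1), pkg_at(p3,portB), pkg_at(p4,gate)} ∪ {truck_at(t1,whs2)}
          = {in(p1,t1), pkg_at(p3,portB), pkg_at(p4,gate), truck_at(t1,whs2)}

== RESULT ==
["in(p1,t1)", "pkg_at(p3,portB)", "pkg_at(p4,gate)", "truck_at(t1,whs2)"]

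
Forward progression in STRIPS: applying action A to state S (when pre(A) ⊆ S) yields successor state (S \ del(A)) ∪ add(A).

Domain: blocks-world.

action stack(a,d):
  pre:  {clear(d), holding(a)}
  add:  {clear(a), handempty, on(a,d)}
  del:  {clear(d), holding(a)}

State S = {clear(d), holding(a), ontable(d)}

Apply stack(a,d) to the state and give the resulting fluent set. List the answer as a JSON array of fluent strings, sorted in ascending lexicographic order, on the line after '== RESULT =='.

Progress:
  pre ⊆ S: {clear(d), holding(a)} ⊆ S  — applicable
  S \ del = {ontable(d)}
  ∪ add   = {clear(a), handempty, on(a,d), ontable(d)}

== RESULT ==
["clear(a)", "handempty", "on(a,d)", "ontable(d)"]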